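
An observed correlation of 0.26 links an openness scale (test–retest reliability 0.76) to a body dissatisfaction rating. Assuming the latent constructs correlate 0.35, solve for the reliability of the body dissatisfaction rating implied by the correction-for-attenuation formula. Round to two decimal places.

0.73

r_true = r_obs / √(r_xx · r_yy) ⇒ 0.35 = 0.26 / √(0.76 · r_yy).
√(0.76 · r_yy) = 0.26 / 0.35 = 0.7429; 0.76 · r_yy = 0.5519; r_yy = 0.5519 / 0.76 ≈ 0.73.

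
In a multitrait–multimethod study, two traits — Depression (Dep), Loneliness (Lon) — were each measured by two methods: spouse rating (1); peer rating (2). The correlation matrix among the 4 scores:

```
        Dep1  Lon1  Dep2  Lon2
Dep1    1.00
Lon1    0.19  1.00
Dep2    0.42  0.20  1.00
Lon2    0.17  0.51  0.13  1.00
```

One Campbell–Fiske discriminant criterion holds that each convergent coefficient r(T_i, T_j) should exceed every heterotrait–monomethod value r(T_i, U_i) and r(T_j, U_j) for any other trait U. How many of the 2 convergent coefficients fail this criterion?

0

Each convergent coefficient versus the relevant comparison correlations:
Dep (methods 1·2): 0.42 vs {0.19, 0.13} → pass.
Lon (methods 1·2): 0.51 vs {0.19, 0.13} → pass.
0 of 2 fail.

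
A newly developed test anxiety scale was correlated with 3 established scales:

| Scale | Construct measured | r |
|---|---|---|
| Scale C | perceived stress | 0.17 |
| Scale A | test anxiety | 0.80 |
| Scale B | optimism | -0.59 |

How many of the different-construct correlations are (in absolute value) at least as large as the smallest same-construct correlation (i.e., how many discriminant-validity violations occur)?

0

Convergent (same construct = test anxiety): Scale A.
Smallest convergent = 0.80. Discriminant |r|: 0.17, 0.59; count ≥ 0.80 → 0.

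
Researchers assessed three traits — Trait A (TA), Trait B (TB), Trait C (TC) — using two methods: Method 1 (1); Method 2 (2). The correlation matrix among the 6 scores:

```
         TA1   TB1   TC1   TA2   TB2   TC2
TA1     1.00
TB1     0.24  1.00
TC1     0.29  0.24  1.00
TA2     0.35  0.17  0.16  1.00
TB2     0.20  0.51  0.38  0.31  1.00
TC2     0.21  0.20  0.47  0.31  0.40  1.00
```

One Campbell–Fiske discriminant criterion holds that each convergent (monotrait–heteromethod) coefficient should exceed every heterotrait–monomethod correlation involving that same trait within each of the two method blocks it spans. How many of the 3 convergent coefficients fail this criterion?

0

Each convergent coefficient versus the relevant comparison correlations:
TA (methods 1·2): 0.35 vs {0.24, 0.31, 0.29, 0.31} → pass.
TB (methods 1·2): 0.51 vs {0.24, 0.31, 0.24, 0.40} → pass.
TC (methods 1·2): 0.47 vs {0.29, 0.31, 0.24, 0.40} → pass.
0 of 3 fail.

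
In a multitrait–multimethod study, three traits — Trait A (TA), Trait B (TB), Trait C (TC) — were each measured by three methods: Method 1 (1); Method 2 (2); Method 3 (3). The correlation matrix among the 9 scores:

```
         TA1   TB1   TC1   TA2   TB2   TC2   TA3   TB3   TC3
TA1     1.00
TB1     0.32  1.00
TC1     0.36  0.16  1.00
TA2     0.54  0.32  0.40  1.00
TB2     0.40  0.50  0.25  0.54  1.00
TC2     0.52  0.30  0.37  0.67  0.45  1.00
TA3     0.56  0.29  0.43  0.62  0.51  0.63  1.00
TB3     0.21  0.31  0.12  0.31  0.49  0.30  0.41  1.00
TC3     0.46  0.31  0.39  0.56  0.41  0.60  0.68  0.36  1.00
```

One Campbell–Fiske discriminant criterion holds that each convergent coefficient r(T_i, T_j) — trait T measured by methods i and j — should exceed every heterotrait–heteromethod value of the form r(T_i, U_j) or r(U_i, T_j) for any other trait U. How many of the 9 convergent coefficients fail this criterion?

Convergent coefficients and their comparison sets:
TA (methods 1·2): 0.54 vs {0.40, 0.32, 0.52, 0.40} → pass.
TA (methods 1·3): 0.56 vs {0.21, 0.29, 0.46, 0.43} → pass.
TA (methods 2·3): 0.62 vs {0.31, 0.51, 0.56, 0.63} → fail.
TB (methods 1·2): 0.50 vs {0.32, 0.40, 0.30, 0.25} → pass.
TB (methods 1·3): 0.31 vs {0.29, 0.21, 0.31, 0.12} → fail.
TB (methods 2·3): 0.49 vs {0.51, 0.31, 0.41, 0.30} → fail.
TC (methods 1·2): 0.37 vs {0.40, 0.52, 0.25, 0.30} → fail.
TC (methods 1·3): 0.39 vs {0.43, 0.46, 0.12, 0.31} → fail.
TC (methods 2·3): 0.60 vs {0.63, 0.56, 0.30, 0.41} → fail.
6 of 9 fail.

6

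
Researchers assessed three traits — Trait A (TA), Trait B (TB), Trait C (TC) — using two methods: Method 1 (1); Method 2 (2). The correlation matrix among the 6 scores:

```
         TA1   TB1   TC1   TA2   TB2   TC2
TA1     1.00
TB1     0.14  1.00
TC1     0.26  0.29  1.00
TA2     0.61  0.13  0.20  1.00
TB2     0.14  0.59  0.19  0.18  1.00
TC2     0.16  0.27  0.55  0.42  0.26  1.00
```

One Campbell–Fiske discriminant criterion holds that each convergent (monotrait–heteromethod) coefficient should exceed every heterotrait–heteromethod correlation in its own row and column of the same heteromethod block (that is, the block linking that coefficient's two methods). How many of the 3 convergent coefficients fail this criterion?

0

Each convergent coefficient versus the relevant comparison correlations:
TA (methods 1·2): 0.61 vs {0.14, 0.13, 0.16, 0.20} → pass.
TB (methods 1·2): 0.59 vs {0.13, 0.14, 0.27, 0.19} → pass.
TC (methods 1·2): 0.55 vs {0.20, 0.16, 0.19, 0.27} → pass.
0 of 3 fail.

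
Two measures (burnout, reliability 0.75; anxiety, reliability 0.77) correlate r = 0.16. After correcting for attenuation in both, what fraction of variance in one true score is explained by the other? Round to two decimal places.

0.04

Disattenuated r = 0.16 / √(0.75 × 0.77) = 0.16 / 0.7599 = 0.2106.
Shared true-score variance = 0.2106² = 0.0444 ≈ 0.04.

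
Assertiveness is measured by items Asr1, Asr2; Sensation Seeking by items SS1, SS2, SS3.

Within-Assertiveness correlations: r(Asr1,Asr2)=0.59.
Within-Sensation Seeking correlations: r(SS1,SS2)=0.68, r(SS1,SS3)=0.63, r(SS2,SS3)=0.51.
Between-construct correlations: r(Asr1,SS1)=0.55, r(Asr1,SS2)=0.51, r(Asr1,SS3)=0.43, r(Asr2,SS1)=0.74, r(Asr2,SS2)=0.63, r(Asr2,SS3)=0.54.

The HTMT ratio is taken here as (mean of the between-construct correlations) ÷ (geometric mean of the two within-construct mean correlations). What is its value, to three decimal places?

Mean between = 3.40/6 = 0.5667.
Mean within-Asr = 0.59/1 = 0.5900; mean within-SS = 1.82/3 = 0.6067.
Geometric mean = √(0.5900 × 0.6067) = 0.5983.
HTMT = 0.5667 / 0.5983 = 0.947.

0.947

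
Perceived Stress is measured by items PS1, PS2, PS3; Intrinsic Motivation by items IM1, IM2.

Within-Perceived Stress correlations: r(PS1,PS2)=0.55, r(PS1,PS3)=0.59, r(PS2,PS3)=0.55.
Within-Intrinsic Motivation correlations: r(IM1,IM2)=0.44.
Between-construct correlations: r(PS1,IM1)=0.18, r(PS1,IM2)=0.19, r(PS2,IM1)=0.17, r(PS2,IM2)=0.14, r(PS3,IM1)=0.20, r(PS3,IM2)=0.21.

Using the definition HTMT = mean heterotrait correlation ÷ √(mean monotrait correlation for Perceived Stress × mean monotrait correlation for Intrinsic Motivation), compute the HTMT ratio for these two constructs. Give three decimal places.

Mean between = 1.09/6 = 0.1817.
Mean within-PS = 1.69/3 = 0.5633; mean within-IM = 0.44/1 = 0.4400.
Geometric mean = √(0.5633 × 0.4400) = 0.4978.
HTMT = 0.1817 / 0.4978 = 0.365.

0.365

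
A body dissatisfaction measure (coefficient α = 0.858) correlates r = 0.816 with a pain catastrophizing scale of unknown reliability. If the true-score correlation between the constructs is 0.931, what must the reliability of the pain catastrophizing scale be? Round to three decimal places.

0.895

r_true = r_obs / √(r_xx · r_yy) ⇒ 0.931 = 0.816 / √(0.858 · r_yy).
√(0.858 · r_yy) = 0.816 / 0.931 = 0.8765; 0.858 · r_yy = 0.7683; r_yy = 0.7683 / 0.858 ≈ 0.895.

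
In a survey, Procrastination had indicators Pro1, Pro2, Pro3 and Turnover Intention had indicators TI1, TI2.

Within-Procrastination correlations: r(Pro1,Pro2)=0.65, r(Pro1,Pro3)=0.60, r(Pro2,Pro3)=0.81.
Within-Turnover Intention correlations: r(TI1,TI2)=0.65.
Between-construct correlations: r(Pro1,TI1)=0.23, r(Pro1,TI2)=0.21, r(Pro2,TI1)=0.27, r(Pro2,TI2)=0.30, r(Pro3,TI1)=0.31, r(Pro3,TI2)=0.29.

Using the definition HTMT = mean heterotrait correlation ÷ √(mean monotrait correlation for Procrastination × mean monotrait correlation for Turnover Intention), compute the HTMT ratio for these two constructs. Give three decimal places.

Mean heterotrait r = 1.61/6 = 0.2683.
Mean within-Pro = 2.06/3 = 0.6867; mean within-TI = 0.65/1 = 0.6500.
Geometric mean = √(0.6867 × 0.6500) = 0.6681.
HTMT = 0.2683 / 0.6681 = 0.402.

0.402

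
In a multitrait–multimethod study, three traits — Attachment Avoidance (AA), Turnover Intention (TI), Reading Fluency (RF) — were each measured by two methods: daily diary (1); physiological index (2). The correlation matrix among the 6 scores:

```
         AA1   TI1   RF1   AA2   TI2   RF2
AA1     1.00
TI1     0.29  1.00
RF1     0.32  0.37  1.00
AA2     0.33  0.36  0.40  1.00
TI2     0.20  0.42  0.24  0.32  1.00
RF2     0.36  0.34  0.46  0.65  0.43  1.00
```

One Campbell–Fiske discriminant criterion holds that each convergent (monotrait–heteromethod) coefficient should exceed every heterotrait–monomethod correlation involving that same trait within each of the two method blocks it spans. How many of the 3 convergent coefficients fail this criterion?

Convergent coefficients and their comparison sets:
AA (methods 1·2): 0.33 vs {0.29, 0.32, 0.32, 0.65} → fail.
TI (methods 1·2): 0.42 vs {0.29, 0.32, 0.37, 0.43} → fail.
RF (methods 1·2): 0.46 vs {0.32, 0.65, 0.37, 0.43} → fail.
3 of 3 fail.

3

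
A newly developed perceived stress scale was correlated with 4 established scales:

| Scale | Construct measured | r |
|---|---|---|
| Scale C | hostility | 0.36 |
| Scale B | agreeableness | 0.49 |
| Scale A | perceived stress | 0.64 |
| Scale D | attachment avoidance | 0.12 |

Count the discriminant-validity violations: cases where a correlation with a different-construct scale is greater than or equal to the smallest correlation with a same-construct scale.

Convergent (same construct = perceived stress): Scale A.
Smallest convergent = 0.64. Discriminant values: 0.36, 0.49, 0.12; count ≥ 0.64 → 0.

0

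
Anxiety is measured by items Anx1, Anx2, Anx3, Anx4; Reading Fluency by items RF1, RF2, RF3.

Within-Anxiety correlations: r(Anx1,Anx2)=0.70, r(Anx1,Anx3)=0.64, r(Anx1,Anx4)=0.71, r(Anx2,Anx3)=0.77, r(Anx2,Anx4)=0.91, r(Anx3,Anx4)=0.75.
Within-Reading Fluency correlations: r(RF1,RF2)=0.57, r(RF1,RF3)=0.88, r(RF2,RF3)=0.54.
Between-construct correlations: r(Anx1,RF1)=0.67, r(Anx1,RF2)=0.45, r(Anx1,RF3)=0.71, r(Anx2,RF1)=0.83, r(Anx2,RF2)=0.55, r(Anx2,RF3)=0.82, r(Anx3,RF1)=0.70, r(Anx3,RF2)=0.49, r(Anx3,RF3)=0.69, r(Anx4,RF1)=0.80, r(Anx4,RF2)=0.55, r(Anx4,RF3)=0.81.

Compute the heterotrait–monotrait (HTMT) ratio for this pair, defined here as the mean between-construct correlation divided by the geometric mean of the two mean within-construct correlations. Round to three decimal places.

0.956

Mean heterotrait r = 8.07/12 = 0.6725.
Mean within-Anx = 4.48/6 = 0.7467; mean within-RF = 1.99/3 = 0.6633.
Geometric mean = √(0.7467 × 0.6633) = 0.7038.
HTMT = 0.6725 / 0.7038 = 0.956.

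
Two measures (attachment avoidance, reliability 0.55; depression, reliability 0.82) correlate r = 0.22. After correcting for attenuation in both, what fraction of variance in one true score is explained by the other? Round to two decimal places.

Disattenuated r = 0.22 / √(0.55 × 0.82) = 0.22 / 0.6716 = 0.3276.
Shared true-score variance = 0.3276² = 0.1073 ≈ 0.11.

0.11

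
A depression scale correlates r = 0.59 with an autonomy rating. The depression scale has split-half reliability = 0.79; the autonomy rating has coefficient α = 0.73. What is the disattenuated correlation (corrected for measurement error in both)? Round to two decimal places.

0.78

r_true = r_obs / √(r_xx · r_yy) = 0.59 / √(0.79 × 0.73) = 0.59 / √0.5767 = 0.59 / 0.7594 ≈ 0.78.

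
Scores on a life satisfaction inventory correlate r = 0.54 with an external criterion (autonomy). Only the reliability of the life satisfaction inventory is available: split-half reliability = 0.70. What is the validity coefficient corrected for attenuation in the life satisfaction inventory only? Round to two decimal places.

0.65

Single correction: r_c = r_obs / √r_xx = 0.54 / √0.70 = 0.54 / 0.8367 ≈ 0.65.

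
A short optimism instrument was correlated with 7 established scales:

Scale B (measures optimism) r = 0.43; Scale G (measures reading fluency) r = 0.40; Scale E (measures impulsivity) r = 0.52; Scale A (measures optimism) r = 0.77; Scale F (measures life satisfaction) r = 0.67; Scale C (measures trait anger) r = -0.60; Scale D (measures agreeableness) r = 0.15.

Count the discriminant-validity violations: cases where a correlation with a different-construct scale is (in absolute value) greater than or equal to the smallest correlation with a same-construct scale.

Convergent (same construct = optimism): Scale B, Scale A.
Smallest convergent = 0.43. Discriminant |r|: 0.40, 0.52, 0.67, 0.60, 0.15; count ≥ 0.43 → 3.

3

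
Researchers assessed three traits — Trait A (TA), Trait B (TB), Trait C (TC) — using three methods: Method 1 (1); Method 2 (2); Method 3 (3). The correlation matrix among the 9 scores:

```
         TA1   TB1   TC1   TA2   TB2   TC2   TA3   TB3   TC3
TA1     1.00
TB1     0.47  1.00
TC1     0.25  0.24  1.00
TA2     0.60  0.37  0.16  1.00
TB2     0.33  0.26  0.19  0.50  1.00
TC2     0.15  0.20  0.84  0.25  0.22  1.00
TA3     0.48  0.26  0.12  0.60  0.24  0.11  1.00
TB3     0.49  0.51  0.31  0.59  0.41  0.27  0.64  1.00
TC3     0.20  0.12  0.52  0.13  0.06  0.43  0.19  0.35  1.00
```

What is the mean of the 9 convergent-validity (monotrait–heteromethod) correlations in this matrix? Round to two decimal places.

Convergent values: 0.60, 0.48, 0.60, 0.26, 0.51, 0.41, 0.84, 0.52, 0.43; mean = 4.65/9 = 0.52.

0.52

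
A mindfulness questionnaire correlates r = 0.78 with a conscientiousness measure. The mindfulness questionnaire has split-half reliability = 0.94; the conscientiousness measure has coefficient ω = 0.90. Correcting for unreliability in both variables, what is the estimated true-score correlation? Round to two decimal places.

0.85

r_true = r_obs / √(r_xx · r_yy) = 0.78 / √(0.94 × 0.90) = 0.78 / √0.8460 = 0.78 / 0.9198 ≈ 0.85.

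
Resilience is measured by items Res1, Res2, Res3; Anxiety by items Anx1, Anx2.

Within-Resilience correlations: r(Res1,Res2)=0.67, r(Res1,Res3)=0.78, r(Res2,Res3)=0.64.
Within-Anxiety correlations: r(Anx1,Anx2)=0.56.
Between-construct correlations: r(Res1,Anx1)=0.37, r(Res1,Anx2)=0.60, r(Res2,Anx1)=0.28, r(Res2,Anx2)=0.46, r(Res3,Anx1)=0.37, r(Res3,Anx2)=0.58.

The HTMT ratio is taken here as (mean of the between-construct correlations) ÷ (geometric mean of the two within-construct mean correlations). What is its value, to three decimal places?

0.710

Mean between = 2.66/6 = 0.4433.
Mean within-Res = 2.09/3 = 0.6967; mean within-Anx = 0.56/1 = 0.5600.
Geometric mean = √(0.6967 × 0.5600) = 0.6246.
HTMT = 0.4433 / 0.6246 = 0.710.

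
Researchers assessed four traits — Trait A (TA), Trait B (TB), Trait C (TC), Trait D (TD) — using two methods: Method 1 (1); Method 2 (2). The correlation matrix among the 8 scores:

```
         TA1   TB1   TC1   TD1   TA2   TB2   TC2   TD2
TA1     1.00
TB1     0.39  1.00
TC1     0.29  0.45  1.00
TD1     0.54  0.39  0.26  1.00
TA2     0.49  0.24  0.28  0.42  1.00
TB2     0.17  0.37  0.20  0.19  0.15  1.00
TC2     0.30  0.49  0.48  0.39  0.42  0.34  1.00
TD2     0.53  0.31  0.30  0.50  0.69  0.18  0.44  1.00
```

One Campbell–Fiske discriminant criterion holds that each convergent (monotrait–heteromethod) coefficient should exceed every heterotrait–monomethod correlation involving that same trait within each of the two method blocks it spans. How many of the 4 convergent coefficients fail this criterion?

Each convergent coefficient versus the relevant comparison correlations:
TA (methods 1·2): 0.49 vs {0.39, 0.15, 0.29, 0.42, 0.54, 0.69} → fail.
TB (methods 1·2): 0.37 vs {0.39, 0.15, 0.45, 0.34, 0.39, 0.18} → fail.
TC (methods 1·2): 0.48 vs {0.29, 0.42, 0.45, 0.34, 0.26, 0.44} → pass.
TD (methods 1·2): 0.50 vs {0.54, 0.69, 0.39, 0.18, 0.26, 0.44} → fail.
3 of 4 fail.

3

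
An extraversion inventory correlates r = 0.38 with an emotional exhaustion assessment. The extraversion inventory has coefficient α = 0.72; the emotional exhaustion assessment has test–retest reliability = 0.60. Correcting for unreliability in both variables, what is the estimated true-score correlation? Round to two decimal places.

0.58

r_true = r_obs / √(r_xx · r_yy) = 0.38 / √(0.72 × 0.60) = 0.38 / √0.4320 = 0.38 / 0.6573 ≈ 0.58.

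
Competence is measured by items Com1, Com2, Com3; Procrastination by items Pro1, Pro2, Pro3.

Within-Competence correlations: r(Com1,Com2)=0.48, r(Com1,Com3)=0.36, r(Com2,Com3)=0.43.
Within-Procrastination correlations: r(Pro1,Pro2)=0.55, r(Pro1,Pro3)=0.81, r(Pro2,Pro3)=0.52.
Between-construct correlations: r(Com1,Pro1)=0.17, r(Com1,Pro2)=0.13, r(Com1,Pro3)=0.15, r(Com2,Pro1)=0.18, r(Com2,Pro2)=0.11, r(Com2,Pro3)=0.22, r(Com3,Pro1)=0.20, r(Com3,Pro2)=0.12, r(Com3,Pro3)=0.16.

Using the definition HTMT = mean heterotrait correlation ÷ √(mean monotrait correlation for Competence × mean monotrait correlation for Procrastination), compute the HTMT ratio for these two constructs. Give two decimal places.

Between-construct mean = 1.44/9 = 0.1600.
Mean within-Com = 1.27/3 = 0.4233; mean within-Pro = 1.88/3 = 0.6267.
Geometric mean = √(0.4233 × 0.6267) = 0.5151.
HTMT = 0.1600 / 0.5151 = 0.31.

0.31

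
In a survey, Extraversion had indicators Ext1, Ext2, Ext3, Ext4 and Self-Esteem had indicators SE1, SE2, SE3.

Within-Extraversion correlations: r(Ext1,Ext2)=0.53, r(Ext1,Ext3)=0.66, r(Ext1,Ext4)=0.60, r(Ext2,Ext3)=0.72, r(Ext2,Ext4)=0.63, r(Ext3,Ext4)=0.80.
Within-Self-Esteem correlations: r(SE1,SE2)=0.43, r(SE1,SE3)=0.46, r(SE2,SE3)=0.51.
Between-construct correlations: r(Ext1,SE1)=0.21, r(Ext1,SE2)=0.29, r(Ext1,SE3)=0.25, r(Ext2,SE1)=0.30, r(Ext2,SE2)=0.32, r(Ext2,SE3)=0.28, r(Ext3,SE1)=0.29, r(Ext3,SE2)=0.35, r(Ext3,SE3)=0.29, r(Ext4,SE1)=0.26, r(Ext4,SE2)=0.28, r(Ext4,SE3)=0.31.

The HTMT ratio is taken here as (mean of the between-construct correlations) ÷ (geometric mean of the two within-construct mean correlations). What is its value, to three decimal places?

0.516

Mean between = 3.43/12 = 0.2858.
Mean within-Ext = 3.94/6 = 0.6567; mean within-SE = 1.40/3 = 0.4667.
Geometric mean = √(0.6567 × 0.4667) = 0.5536.
HTMT = 0.2858 / 0.5536 = 0.516.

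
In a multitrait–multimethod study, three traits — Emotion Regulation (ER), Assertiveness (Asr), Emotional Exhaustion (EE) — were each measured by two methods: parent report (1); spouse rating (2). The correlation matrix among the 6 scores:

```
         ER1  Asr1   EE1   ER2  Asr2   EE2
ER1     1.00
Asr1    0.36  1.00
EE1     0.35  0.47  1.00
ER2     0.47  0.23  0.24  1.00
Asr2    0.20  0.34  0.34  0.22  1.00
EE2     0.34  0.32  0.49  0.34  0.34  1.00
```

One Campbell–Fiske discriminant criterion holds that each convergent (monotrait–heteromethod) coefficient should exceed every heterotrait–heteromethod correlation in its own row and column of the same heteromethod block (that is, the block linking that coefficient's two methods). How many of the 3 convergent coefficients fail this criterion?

Convergent coefficients and their comparison sets:
ER (methods 1·2): 0.47 vs {0.20, 0.23, 0.34, 0.24} → pass.
Asr (methods 1·2): 0.34 vs {0.23, 0.20, 0.32, 0.34} → fail.
EE (methods 1·2): 0.49 vs {0.24, 0.34, 0.34, 0.32} → pass.
1 of 3 fail.

1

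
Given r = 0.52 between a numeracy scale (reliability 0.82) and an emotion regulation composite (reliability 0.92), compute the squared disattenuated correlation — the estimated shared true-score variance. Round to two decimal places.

0.36

Disattenuated r = 0.52 / √(0.82 × 0.92) = 0.52 / 0.8686 = 0.5987.
Shared true-score variance = 0.5987² = 0.3584 ≈ 0.36.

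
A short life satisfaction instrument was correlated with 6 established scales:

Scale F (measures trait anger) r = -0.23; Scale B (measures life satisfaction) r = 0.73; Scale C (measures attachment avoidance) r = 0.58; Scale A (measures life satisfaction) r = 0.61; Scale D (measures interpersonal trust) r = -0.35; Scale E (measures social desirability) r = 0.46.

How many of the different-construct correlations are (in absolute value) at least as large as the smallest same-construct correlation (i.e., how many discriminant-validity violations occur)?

0

Convergent (same construct = life satisfaction): Scale B, Scale A.
Smallest convergent = 0.61. Discriminant |r|: 0.23, 0.58, 0.35, 0.46; count ≥ 0.61 → 0.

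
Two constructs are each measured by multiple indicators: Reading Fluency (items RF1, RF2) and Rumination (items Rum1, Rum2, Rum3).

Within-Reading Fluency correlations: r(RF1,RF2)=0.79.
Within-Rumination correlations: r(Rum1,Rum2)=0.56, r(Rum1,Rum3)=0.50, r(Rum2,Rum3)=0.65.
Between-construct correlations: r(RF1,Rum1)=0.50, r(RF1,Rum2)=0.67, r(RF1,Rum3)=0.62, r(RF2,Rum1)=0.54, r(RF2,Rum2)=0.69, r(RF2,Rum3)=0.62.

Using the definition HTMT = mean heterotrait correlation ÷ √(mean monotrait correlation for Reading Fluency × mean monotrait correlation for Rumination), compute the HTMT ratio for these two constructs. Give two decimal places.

0.90

Mean between = 3.64/6 = 0.6067.
Mean within-RF = 0.79/1 = 0.7900; mean within-Rum = 1.71/3 = 0.5700.
Geometric mean = √(0.7900 × 0.5700) = 0.6710.
HTMT = 0.6067 / 0.6710 = 0.90.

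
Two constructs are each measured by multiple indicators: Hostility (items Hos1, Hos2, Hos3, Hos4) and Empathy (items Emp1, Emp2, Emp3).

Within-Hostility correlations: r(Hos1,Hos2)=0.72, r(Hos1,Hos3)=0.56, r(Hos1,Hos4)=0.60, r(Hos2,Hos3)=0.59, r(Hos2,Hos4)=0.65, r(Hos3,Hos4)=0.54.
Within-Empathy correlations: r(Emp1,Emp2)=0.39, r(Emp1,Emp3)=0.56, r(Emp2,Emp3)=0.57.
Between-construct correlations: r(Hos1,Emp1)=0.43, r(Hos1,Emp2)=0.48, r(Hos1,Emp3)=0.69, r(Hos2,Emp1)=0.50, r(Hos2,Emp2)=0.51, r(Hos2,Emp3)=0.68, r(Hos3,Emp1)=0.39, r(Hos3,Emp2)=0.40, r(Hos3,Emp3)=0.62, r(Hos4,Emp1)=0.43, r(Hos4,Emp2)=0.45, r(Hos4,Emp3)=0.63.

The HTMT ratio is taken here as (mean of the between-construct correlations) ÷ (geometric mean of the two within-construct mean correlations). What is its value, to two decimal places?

Mean heterotrait r = 6.21/12 = 0.5175.
Mean within-Hos = 3.66/6 = 0.6100; mean within-Emp = 1.52/3 = 0.5067.
Geometric mean = √(0.6100 × 0.5067) = 0.5560.
HTMT = 0.5175 / 0.5560 = 0.93.

0.93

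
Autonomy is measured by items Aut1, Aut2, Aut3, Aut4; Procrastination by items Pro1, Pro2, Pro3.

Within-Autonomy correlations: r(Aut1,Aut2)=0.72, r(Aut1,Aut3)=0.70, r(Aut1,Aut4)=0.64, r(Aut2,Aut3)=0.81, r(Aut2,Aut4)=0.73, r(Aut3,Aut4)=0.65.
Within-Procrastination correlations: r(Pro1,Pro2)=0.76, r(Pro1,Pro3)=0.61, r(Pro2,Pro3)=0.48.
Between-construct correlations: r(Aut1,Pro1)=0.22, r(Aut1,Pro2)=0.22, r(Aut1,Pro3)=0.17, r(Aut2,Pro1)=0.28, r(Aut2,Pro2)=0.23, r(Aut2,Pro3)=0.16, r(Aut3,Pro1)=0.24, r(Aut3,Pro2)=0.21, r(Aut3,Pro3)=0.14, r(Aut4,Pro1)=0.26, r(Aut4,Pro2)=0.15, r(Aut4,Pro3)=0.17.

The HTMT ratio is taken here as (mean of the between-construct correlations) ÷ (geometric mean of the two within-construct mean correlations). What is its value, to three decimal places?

0.309

Mean between = 2.45/12 = 0.2042.
Mean within-Aut = 4.25/6 = 0.7083; mean within-Pro = 1.85/3 = 0.6167.
Geometric mean = √(0.7083 × 0.6167) = 0.6609.
HTMT = 0.2042 / 0.6609 = 0.309.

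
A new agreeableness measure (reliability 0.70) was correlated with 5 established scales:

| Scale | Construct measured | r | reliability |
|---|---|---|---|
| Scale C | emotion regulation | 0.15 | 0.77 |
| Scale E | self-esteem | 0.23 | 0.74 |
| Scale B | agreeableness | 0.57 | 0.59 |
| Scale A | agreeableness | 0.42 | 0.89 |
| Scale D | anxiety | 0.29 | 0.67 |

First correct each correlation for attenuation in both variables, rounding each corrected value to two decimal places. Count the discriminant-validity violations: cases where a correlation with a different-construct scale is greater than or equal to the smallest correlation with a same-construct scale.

Disattenuated r (r / √(r_scale · r_new)):
  Scale C (disc): 0.15 / √(0.77·0.70) = 0.20
  Scale E (disc): 0.23 / √(0.74·0.70) = 0.32
  Scale B (conv): 0.57 / √(0.59·0.70) = 0.89
  Scale A (conv): 0.42 / √(0.89·0.70) = 0.53
  Scale D (disc): 0.29 / √(0.67·0.70) = 0.42
Smallest convergent = 0.53. Discriminant values: 0.20, 0.32, 0.42; count ≥ 0.53 → 0.

0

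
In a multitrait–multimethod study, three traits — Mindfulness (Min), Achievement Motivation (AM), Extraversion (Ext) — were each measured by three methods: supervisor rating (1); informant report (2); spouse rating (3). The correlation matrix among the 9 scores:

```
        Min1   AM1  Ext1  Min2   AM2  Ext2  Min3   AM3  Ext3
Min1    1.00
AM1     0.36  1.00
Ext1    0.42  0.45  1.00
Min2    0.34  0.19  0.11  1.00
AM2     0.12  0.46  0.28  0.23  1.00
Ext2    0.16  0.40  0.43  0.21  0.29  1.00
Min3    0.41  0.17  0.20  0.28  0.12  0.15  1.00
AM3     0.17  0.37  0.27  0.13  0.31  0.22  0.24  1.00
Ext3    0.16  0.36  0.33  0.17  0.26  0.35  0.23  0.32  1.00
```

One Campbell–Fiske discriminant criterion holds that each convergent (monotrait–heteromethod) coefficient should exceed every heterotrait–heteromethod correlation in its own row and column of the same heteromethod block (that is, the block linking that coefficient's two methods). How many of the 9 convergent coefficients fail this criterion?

1

Checking each validity diagonal entry against its comparison values:
Min (methods 1·2): 0.34 vs {0.12, 0.19, 0.16, 0.11} → pass.
Min (methods 1·3): 0.41 vs {0.17, 0.17, 0.16, 0.20} → pass.
Min (methods 2·3): 0.28 vs {0.13, 0.12, 0.17, 0.15} → pass.
AM (methods 1·2): 0.46 vs {0.19, 0.12, 0.40, 0.28} → pass.
AM (methods 1·3): 0.37 vs {0.17, 0.17, 0.36, 0.27} → pass.
AM (methods 2·3): 0.31 vs {0.12, 0.13, 0.26, 0.22} → pass.
Ext (methods 1·2): 0.43 vs {0.11, 0.16, 0.28, 0.40} → pass.
Ext (methods 1·3): 0.33 vs {0.20, 0.16, 0.27, 0.36} → fail.
Ext (methods 2·3): 0.35 vs {0.15, 0.17, 0.22, 0.26} → pass.
1 of 9 fail.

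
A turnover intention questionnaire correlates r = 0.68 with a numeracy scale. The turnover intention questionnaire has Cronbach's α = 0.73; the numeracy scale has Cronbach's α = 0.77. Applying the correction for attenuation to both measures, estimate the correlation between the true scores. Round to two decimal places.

r_true = r_obs / √(r_xx · r_yy) = 0.68 / √(0.73 × 0.77) = 0.68 / √0.5621 = 0.68 / 0.7497 ≈ 0.91.

0.91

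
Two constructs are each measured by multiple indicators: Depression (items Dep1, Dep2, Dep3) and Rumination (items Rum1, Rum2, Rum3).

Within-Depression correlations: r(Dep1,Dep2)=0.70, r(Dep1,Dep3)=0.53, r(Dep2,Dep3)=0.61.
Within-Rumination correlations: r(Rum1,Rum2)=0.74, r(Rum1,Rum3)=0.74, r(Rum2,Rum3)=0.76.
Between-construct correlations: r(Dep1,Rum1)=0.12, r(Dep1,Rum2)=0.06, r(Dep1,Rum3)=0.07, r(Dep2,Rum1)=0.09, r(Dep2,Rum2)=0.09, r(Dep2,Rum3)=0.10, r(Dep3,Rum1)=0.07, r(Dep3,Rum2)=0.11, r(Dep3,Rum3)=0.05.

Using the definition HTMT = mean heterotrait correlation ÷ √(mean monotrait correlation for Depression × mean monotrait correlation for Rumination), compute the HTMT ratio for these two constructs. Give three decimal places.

Mean heterotrait r = 0.76/9 = 0.0844.
Mean within-Dep = 1.84/3 = 0.6133; mean within-Rum = 2.24/3 = 0.7467.
Geometric mean = √(0.6133 × 0.7467) = 0.6767.
HTMT = 0.0844 / 0.6767 = 0.125.

0.125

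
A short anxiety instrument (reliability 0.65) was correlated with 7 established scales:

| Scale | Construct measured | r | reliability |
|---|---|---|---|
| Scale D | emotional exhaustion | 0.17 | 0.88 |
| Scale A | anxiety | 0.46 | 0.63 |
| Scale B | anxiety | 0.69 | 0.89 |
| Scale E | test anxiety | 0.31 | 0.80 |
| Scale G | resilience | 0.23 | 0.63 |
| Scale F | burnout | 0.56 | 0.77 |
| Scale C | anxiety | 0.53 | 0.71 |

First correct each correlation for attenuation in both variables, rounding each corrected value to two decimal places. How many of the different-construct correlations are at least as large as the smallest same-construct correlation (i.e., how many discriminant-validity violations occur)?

1

Disattenuated r (r / √(r_scale · r_new)):
  Scale D (disc): 0.17 / √(0.88·0.65) = 0.22
  Scale A (conv): 0.46 / √(0.63·0.65) = 0.72
  Scale B (conv): 0.69 / √(0.89·0.65) = 0.91
  Scale E (disc): 0.31 / √(0.80·0.65) = 0.43
  Scale G (disc): 0.23 / √(0.63·0.65) = 0.36
  Scale F (disc): 0.56 / √(0.77·0.65) = 0.79
  Scale C (conv): 0.53 / √(0.71·0.65) = 0.78
Smallest convergent = 0.72. Discriminant values: 0.22, 0.43, 0.36, 0.79; count ≥ 0.72 → 1.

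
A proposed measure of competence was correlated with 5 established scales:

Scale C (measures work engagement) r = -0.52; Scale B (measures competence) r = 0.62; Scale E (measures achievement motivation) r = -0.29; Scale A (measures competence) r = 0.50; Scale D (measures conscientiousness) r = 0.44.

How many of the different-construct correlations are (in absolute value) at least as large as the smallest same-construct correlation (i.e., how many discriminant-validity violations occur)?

1

Convergent (same construct = competence): Scale B, Scale A.
Smallest convergent = 0.50. Discriminant |r|: 0.52, 0.29, 0.44; count ≥ 0.50 → 1.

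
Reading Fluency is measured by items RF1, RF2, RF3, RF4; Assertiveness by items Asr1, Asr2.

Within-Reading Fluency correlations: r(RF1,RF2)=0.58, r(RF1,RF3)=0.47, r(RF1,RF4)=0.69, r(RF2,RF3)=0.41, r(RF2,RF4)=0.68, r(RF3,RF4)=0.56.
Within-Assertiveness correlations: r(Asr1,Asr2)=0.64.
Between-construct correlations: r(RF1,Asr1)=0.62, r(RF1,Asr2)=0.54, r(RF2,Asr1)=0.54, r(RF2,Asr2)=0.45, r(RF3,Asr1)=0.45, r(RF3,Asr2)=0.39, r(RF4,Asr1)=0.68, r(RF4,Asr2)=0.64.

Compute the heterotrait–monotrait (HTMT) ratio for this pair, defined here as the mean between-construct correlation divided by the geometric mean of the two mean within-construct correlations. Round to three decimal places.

0.896

Mean heterotrait r = 4.31/8 = 0.5388.
Mean within-RF = 3.39/6 = 0.5650; mean within-Asr = 0.64/1 = 0.6400.
Geometric mean = √(0.5650 × 0.6400) = 0.6013.
HTMT = 0.5388 / 0.6013 = 0.896.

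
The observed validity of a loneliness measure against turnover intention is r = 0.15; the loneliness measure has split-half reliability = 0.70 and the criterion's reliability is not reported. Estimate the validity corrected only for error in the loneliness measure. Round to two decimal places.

Single correction: r_c = r_obs / √r_xx = 0.15 / √0.70 = 0.15 / 0.8367 ≈ 0.18.

0.18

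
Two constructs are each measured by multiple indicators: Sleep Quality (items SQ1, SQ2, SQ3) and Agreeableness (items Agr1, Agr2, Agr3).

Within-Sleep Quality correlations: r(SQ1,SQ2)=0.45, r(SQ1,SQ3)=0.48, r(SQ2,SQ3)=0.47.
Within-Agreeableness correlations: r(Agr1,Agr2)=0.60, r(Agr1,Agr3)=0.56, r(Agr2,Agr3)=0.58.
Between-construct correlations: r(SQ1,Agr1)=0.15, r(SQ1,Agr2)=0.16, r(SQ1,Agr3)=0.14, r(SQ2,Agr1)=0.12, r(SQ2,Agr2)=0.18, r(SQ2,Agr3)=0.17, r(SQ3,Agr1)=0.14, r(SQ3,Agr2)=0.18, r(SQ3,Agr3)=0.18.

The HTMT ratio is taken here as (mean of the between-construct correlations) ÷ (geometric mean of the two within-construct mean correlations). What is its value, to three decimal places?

0.303

Mean heterotrait r = 1.42/9 = 0.1578.
Mean within-SQ = 1.40/3 = 0.4667; mean within-Agr = 1.74/3 = 0.5800.
Geometric mean = √(0.4667 × 0.5800) = 0.5203.
HTMT = 0.1578 / 0.5203 = 0.303.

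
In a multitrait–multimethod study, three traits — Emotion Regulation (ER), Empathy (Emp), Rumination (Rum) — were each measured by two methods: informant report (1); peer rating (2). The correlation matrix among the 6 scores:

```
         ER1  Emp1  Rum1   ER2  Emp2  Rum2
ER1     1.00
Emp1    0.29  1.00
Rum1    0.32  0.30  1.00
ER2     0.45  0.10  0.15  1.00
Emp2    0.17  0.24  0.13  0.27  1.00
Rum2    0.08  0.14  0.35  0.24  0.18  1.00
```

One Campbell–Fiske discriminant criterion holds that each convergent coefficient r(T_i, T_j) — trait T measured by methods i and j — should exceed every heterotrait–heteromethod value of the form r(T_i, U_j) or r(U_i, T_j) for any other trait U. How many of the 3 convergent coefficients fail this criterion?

Each convergent coefficient versus the relevant comparison correlations:
ER (methods 1·2): 0.45 vs {0.17, 0.10, 0.08, 0.15} → pass.
Emp (methods 1·2): 0.24 vs {0.10, 0.17, 0.14, 0.13} → pass.
Rum (methods 1·2): 0.35 vs {0.15, 0.08, 0.13, 0.14} → pass.
0 of 3 fail.

0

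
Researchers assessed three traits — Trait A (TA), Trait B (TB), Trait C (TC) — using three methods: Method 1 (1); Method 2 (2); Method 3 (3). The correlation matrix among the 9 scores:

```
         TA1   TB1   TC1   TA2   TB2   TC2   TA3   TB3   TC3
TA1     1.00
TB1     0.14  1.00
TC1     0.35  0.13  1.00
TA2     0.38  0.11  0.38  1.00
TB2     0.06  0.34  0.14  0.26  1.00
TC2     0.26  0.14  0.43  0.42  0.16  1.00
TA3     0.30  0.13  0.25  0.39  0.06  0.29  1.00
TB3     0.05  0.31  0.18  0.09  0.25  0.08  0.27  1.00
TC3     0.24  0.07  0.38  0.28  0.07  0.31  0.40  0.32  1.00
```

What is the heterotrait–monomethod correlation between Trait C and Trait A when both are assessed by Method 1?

0.35

Different traits, same method: r(TC1, TA1) = 0.35.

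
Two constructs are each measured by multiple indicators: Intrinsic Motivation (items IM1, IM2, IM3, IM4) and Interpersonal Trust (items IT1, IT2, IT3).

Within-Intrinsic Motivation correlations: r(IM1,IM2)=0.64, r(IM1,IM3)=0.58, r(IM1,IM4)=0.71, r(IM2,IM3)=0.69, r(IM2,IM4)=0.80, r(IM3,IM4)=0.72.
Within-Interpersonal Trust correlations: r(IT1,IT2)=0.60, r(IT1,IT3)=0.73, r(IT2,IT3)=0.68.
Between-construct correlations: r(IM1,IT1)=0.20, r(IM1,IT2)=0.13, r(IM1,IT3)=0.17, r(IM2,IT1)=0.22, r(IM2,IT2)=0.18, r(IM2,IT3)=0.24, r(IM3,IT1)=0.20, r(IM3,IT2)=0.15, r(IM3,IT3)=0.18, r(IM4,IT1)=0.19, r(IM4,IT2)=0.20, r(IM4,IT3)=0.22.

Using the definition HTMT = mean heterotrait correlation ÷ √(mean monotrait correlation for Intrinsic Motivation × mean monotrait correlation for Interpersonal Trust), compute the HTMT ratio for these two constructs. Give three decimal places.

0.279

Mean heterotrait r = 2.28/12 = 0.1900.
Mean within-IM = 4.14/6 = 0.6900; mean within-IT = 2.01/3 = 0.6700.
Geometric mean = √(0.6900 × 0.6700) = 0.6799.
HTMT = 0.1900 / 0.6799 = 0.279.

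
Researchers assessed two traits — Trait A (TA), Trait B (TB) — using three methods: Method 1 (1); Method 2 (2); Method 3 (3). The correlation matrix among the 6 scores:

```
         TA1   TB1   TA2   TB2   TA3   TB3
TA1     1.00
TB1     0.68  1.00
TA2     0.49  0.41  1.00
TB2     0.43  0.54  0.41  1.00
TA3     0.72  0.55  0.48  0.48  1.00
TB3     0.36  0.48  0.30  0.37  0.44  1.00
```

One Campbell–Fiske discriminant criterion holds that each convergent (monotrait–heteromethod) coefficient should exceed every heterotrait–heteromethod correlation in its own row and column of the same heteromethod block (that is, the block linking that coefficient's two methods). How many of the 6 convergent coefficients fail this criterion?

Convergent coefficients and their comparison sets:
TA (methods 1·2): 0.49 vs {0.43, 0.41} → pass.
TA (methods 1·3): 0.72 vs {0.36, 0.55} → pass.
TA (methods 2·3): 0.48 vs {0.30, 0.48} → fail.
TB (methods 1·2): 0.54 vs {0.41, 0.43} → pass.
TB (methods 1·3): 0.48 vs {0.55, 0.36} → fail.
TB (methods 2·3): 0.37 vs {0.48, 0.30} → fail.
3 of 6 fail.

3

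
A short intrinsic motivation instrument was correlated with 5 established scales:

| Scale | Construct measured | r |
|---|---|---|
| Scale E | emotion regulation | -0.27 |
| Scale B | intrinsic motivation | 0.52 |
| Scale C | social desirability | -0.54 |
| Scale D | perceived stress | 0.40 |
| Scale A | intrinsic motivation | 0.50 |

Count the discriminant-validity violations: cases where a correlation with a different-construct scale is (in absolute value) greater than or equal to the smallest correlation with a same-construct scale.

1

Convergent (same construct = intrinsic motivation): Scale B, Scale A.
Smallest convergent = 0.50. Discriminant |r|: 0.27, 0.54, 0.40; count ≥ 0.50 → 1.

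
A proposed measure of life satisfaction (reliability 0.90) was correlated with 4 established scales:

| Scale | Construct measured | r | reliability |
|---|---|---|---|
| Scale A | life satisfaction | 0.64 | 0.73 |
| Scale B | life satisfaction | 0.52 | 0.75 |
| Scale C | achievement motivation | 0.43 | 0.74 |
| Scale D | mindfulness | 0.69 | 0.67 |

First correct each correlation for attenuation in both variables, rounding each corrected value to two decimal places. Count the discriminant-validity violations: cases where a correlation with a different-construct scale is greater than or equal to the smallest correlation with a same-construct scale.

Disattenuated r (r / √(r_scale · r_new)):
  Scale A (conv): 0.64 / √(0.73·0.90) = 0.79
  Scale B (conv): 0.52 / √(0.75·0.90) = 0.63
  Scale C (disc): 0.43 / √(0.74·0.90) = 0.53
  Scale D (disc): 0.69 / √(0.67·0.90) = 0.89
Smallest convergent = 0.63. Discriminant values: 0.53, 0.89; count ≥ 0.63 → 1.

1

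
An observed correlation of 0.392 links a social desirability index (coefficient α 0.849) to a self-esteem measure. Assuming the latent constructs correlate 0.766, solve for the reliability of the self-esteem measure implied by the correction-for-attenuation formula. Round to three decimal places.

r_true = r_obs / √(r_xx · r_yy) ⇒ 0.766 = 0.392 / √(0.849 · r_yy).
√(0.849 · r_yy) = 0.392 / 0.766 = 0.5117; 0.849 · r_yy = 0.2618; r_yy = 0.2618 / 0.849 ≈ 0.308.

0.308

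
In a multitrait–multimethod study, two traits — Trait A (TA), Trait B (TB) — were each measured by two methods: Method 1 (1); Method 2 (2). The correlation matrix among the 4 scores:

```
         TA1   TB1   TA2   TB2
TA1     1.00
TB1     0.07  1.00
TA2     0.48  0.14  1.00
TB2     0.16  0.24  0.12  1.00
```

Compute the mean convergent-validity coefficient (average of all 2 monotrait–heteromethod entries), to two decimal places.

Convergent values: 0.48, 0.24; mean = 0.72/2 = 0.36.

0.36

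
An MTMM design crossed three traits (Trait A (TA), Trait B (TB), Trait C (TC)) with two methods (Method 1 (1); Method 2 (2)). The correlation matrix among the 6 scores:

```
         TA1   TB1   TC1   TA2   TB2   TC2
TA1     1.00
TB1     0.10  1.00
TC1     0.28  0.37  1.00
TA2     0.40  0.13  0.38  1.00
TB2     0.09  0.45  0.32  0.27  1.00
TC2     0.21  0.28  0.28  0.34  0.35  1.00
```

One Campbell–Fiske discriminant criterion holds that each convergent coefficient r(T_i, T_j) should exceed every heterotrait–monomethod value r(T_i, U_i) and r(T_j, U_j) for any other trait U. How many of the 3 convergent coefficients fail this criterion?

Each convergent coefficient versus the relevant comparison correlations:
TA (methods 1·2): 0.40 vs {0.10, 0.27, 0.28, 0.34} → pass.
TB (methods 1·2): 0.45 vs {0.10, 0.27, 0.37, 0.35} → pass.
TC (methods 1·2): 0.28 vs {0.28, 0.34, 0.37, 0.35} → fail.
1 of 3 fail.

1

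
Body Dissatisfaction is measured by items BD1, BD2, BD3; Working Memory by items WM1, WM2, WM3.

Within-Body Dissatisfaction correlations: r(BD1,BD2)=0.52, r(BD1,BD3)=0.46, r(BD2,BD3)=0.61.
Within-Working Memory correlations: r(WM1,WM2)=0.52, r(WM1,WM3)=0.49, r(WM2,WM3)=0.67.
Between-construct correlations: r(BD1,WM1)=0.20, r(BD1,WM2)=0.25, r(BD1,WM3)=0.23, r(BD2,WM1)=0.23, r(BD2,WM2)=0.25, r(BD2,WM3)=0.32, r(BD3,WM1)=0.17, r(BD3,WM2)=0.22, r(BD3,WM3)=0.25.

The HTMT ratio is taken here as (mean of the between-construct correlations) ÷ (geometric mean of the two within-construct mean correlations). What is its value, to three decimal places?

Mean heterotrait r = 2.12/9 = 0.2356.
Mean within-BD = 1.59/3 = 0.5300; mean within-WM = 1.68/3 = 0.5600.
Geometric mean = √(0.5300 × 0.5600) = 0.5448.
HTMT = 0.2356 / 0.5448 = 0.432.

0.432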